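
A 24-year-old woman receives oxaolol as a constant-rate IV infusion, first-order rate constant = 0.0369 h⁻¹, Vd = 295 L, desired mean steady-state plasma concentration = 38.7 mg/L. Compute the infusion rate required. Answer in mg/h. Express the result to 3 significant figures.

CL = k × Vd = 0.03690 × 295 = 10.89 L/h
At steady state, infusion rate R₀ = Css × CL = 38.7 × 10.89 = 421.4 mg/h

421 mg/h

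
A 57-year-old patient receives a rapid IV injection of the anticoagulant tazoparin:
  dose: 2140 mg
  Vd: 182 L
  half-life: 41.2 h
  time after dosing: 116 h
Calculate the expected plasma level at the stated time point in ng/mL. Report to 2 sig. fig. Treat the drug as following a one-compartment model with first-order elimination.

C₀ = Dose / Vd = 2140 / 182 = 11.76 mg/L
k = ln2 / t½ = 0.693147 / 41.2 = 0.01682 h⁻¹
C = C₀ · e^(−k·t) = 11.76 × e^(−0.01682 × 116)
  = 11.76 × 0.1421 = 1.671 mg/L
Convert: 1.671 mg/L × 1000 = 1671 ng/mL

1700 ng/mL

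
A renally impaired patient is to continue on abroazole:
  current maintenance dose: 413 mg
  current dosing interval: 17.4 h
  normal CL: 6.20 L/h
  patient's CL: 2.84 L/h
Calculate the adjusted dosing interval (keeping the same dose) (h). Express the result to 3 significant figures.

38.0 h

To keep the same average steady-state level, dosing rate must scale with clearance.
CL ratio = 2.84 / 6.20 = 0.4581
New interval (same dose) = 17.4 / 0.4581 = 37.98 h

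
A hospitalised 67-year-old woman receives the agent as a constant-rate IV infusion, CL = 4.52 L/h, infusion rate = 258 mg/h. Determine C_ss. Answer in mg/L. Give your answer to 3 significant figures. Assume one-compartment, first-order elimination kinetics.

At steady state Css = R₀ / CL = 258 / 4.520 = 57.08 mg/L

57.1 mg/L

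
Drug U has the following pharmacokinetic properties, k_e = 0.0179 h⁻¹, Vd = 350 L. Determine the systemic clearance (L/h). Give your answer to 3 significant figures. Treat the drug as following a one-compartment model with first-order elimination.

CL = k × Vd = 0.0179 × 350 = 6.265 L/h

6.27 L/h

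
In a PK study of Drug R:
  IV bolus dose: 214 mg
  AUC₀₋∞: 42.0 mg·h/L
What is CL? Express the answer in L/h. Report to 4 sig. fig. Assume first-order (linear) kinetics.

CL = Dose / AUC = 214 / 42.0 = 5.095 L/h

5.095 L/h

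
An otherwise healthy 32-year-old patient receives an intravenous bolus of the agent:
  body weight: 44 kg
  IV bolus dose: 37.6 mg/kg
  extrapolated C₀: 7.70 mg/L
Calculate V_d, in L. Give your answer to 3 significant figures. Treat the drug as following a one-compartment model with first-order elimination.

215 L

Dose = 37.6 × 44 = 1654 mg
Vd = Dose / C₀ = 1654 / 7.70 = 214.8 L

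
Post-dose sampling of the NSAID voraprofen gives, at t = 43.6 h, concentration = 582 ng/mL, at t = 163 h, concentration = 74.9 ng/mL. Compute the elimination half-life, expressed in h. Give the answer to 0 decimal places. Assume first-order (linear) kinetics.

k = ln(C₁/C₂) / (t₂ − t₁) = ln(582/74.9) / (163 − 43.6)
  = 2.050 / 119.4 = 0.01717 h⁻¹
t½ = ln2 / k = 0.693147 / 0.01717 = 40.37 h

40 h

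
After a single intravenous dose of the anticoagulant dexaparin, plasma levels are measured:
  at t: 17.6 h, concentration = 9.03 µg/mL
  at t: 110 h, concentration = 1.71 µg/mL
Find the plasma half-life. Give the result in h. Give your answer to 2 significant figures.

k = ln(C₁/C₂) / (t₂ − t₁) = ln(9.03/1.71) / (110 − 17.6)
  = 1.664 / 92.40 = 0.01801 h⁻¹
t½ = ln2 / k = 0.693147 / 0.01801 = 38.49 h

38 h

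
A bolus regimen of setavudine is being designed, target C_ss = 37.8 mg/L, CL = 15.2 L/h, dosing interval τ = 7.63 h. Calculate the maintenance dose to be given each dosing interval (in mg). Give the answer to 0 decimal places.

4384 mg

At steady state, Dose/τ = Css × CL.
Dose = Css × CL × τ = 37.8 × 15.20 × 7.63 = 4384 mg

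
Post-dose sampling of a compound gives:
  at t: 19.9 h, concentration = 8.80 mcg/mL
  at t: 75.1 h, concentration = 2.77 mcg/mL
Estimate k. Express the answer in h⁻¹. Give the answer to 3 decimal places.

k = ln(C₁/C₂) / (t₂ − t₁) = ln(8.80/2.77) / (75.1 − 19.9)
  = 1.156 / 55.20 = 0.02094 h⁻¹

0.021 h⁻¹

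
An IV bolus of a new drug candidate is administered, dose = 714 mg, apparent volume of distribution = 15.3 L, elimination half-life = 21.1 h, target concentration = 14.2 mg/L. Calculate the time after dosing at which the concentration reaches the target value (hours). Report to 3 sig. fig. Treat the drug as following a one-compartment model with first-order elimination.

C₀ = Dose / Vd = 714.0 / 15.3 = 46.67 mg/L
k = ln2 / t½ = 0.693147 / 21.1 = 0.03285 h⁻¹
t = ln(C₀ / C) / k = ln(46.67 / 14.2) / 0.03285
  = ln(3.287) / 0.03285 = 1.190 / 0.03285 = 36.23 h

36.2 h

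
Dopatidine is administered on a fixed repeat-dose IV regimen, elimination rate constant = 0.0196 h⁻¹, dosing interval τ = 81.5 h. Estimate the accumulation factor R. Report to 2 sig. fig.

1.3

e^(−kτ) = e^(−0.01960 × 81.5) = 0.2024
Accumulation ratio R = 1 / (1 − e^(−kτ)) = 1 / (1 − 0.2024) = 1.254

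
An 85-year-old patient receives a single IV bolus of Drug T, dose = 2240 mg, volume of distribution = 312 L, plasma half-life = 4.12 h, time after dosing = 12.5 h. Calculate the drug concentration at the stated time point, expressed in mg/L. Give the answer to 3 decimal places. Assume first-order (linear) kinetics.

0.877 mg/L

C₀ = Dose / Vd = 2240 / 312 = 7.179 mg/L
k = ln2 / t½ = 0.693147 / 4.12 = 0.1682 h⁻¹
C = C₀ · e^(−k·t) = 7.179 × e^(−0.1682 × 12.5)
  = 7.179 × 0.1222 = 0.8773 mg/L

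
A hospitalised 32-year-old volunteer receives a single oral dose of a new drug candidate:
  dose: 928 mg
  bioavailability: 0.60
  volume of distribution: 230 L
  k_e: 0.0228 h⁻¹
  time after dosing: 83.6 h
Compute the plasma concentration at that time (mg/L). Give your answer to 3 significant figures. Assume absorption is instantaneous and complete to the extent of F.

0.360 mg/L

Amount reaching circulation = F × Dose = 0.60 × 928.0 = 556.8 mg
C₀ = F·Dose / Vd = 556.8 / 230 = 2.421 mg/L
C = C₀ · e^(−k·t) = 2.421 × e^(−0.02280 × 83.6)
  = 2.421 × 0.1487 = 0.3600 mg/L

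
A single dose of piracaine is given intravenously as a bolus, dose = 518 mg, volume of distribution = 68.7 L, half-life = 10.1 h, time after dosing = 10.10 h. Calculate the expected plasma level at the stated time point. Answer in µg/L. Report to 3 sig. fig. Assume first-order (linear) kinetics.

C₀ = Dose / Vd = 518.0 / 68.7 = 7.540 mg/L
k = ln2 / t½ = 0.693147 / 10.1 = 0.06863 h⁻¹
t / t½ = 10.10 / 10.1 = 1 half-lives
C = C₀ × (1/2)^1 = 7.540 × 0.5000 = 3.770 mg/L
Convert: 3.770 mg/L × 1000 = 3770 µg/L

3770 µg/L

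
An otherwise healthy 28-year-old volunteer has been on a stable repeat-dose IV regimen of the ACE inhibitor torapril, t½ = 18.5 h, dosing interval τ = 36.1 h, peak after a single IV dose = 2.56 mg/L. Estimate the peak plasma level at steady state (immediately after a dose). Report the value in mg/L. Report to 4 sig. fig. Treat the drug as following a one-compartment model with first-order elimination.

3.453 mg/L

k = ln2 / t½ = 0.693147 / 18.5 = 0.03747 h⁻¹
e^(−kτ) = e^(−0.03747 × 36.1) = 0.2585
Accumulation ratio R = 1 / (1 − e^(−kτ)) = 1 / (1 − 0.2585) = 1.349
Steady-state peak = C₀ × R = 2.56 × 1.349 = 3.453 mg/L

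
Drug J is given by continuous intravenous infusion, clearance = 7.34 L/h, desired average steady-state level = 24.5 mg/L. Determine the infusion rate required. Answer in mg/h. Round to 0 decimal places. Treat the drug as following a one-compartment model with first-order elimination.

180 mg/h

At steady state, infusion rate R₀ = Css × CL = 24.5 × 7.340 = 179.8 mg/h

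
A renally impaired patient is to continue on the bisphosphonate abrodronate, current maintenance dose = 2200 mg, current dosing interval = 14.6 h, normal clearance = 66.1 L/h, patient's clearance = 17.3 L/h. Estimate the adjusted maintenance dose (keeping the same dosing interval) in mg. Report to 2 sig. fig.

To keep the same average steady-state level, dosing rate must scale with clearance.
CL ratio = 17.3 / 66.1 = 0.2617
New dose (same interval) = 2200 × 0.2617 = 575.7 mg

580 mg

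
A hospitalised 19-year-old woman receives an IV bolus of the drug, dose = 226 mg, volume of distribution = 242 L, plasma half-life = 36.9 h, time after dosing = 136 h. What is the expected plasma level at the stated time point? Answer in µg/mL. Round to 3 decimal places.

0.073 µg/mL

C₀ = Dose / Vd = 226.0 / 242 = 0.9339 mg/L
k = ln2 / t½ = 0.693147 / 36.9 = 0.01878 h⁻¹
C = C₀ · e^(−k·t) = 0.9339 × e^(−0.01878 × 136)
  = 0.9339 × 0.07776 = 0.07262 mg/L
(0.07262 mg/L = 0.07262 µg/mL)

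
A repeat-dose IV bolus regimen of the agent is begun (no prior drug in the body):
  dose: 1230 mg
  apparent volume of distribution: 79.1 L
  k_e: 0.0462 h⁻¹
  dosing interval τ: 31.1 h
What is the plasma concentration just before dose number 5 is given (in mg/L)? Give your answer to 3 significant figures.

4.83 mg/L

C₀ per dose = Dose / Vd = 1230 / 79.1 = 15.55 mg/L
Fraction remaining after one interval: r = e^(−kτ) = e^(−0.04620 × 31.1) = 0.2377
Before dose 5, 4 doses have been given (aged 1τ, 2τ, 3τ, 4τ).
C_trough = C₀ × (r + r² + … + r^4) = C₀ × r(1−r^4)/(1−r)
        = 15.55 × 0.2377 × (1 − 0.003192) / (1 − 0.2377) = 4.833 mg/L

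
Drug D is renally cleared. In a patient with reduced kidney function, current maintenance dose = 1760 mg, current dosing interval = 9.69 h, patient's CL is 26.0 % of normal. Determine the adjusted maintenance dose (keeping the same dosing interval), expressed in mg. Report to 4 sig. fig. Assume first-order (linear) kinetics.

To keep the same average steady-state level, dosing rate must scale with clearance.
CL ratio = 26.0 / 100 = 0.2600
New dose (same interval) = 1760 × 0.2600 = 457.6 mg

457.6 mg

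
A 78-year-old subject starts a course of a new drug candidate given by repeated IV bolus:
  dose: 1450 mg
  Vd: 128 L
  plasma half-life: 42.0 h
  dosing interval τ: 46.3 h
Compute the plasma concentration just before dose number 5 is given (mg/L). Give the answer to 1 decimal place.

9.4 mg/L

C₀ per dose = Dose / Vd = 1450 / 128 = 11.33 mg/L
k = ln2 / t½ = 0.693147 / 42.0 = 0.01650 h⁻¹
Fraction remaining after one interval: r = e^(−kτ) = e^(−0.01650 × 46.3) = 0.4658
Before dose 5, 4 doses have been given (aged 1τ, 2τ, 3τ, 4τ).
C_trough = C₀ × (r + r² + … + r^4) = C₀ × r(1−r^4)/(1−r)
        = 11.33 × 0.4658 × (1 − 0.04708) / (1 − 0.4658) = 9.414 mg/L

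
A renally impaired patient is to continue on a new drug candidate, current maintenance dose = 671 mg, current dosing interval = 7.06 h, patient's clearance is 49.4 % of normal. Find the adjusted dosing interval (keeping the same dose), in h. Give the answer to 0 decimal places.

To keep the same average steady-state level, dosing rate must scale with clearance.
CL ratio = 49.4 / 100 = 0.4940
New interval (same dose) = 7.06 / 0.4940 = 14.29 h

14 h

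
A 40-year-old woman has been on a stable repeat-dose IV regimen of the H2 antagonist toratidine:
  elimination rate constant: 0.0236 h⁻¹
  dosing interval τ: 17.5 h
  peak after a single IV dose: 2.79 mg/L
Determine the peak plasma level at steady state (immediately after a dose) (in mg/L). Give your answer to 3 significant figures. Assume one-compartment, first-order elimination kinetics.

8.25 mg/L

e^(−kτ) = e^(−0.02360 × 17.5) = 0.6617
Accumulation ratio R = 1 / (1 − e^(−kτ)) = 1 / (1 − 0.6617) = 2.956
Steady-state peak = C₀ × R = 2.79 × 2.956 = 8.247 mg/L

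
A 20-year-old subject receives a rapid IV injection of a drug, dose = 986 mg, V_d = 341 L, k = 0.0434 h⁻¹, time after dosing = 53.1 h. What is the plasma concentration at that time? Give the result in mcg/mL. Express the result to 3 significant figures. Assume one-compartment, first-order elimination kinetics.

C₀ = Dose / Vd = 986.0 / 341 = 2.891 mg/L
C = C₀ · e^(−k·t) = 2.891 × e^(−0.04340 × 53.1)
  = 2.891 × 0.09980 = 0.2885 mg/L
(0.2885 mg/L = 0.2885 mcg/mL)

0.289 mcg/mL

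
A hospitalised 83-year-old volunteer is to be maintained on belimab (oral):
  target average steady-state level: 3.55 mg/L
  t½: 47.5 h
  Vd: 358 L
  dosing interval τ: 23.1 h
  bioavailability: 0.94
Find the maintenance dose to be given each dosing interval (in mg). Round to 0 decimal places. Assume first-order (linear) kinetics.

k = ln2 / t½ = 0.693147 / 47.5 = 0.01459 h⁻¹
CL = k × Vd = 0.01459 × 358 = 5.223 L/h
At steady state, F × (Dose/τ) = Css × CL.
Dose = Css × CL × τ / F = 3.55 × 5.223 × 23.1 / 0.94 = 455.7 mg

456 mg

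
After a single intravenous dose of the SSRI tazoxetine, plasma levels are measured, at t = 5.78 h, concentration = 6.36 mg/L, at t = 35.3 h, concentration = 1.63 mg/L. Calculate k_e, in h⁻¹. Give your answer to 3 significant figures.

k = ln(C₁/C₂) / (t₂ − t₁) = ln(6.36/1.63) / (35.3 − 5.78)
  = 1.361 / 29.52 = 0.04610 h⁻¹

0.0461 h⁻¹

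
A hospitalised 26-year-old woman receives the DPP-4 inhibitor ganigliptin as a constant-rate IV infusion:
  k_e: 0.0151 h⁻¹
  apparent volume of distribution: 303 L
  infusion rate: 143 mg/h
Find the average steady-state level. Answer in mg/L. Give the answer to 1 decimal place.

31.3 mg/L

CL = k × Vd = 0.01510 × 303 = 4.575 L/h
At steady state Css = R₀ / CL = 143 / 4.575 = 31.26 mg/L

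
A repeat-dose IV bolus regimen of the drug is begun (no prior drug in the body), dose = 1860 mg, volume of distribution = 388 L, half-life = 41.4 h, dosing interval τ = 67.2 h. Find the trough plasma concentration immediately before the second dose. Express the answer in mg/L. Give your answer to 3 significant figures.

1.56 mg/L

C₀ per dose = Dose / Vd = 1860 / 388 = 4.794 mg/L
k = ln2 / t½ = 0.693147 / 41.4 = 0.01674 h⁻¹
Fraction remaining after one interval: r = e^(−kτ) = e^(−0.01674 × 67.2) = 0.3247
Before dose 2, 1 dose has been given (aged 1τ).
C_trough = C₀ × r = 4.794 × 0.3247 = 1.557 mg/L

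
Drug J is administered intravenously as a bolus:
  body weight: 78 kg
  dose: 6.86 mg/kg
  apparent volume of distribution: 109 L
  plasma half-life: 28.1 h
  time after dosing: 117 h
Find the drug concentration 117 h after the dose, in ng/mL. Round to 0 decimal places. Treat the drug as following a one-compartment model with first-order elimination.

Total dose = 6.86 × 78 = 535.1 mg
C₀ = Dose / Vd = 535.1 / 109 = 4.909 mg/L
k = ln2 / t½ = 0.693147 / 28.1 = 0.02467 h⁻¹
C = C₀ · e^(−k·t) = 4.909 × e^(−0.02467 × 117)
  = 4.909 × 0.05578 = 0.2738 mg/L
Convert: 0.2738 mg/L × 1000 = 273.8 ng/mL

274 ng/mL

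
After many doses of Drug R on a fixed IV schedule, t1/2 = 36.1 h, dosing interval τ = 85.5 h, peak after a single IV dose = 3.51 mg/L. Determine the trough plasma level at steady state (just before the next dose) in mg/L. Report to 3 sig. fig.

0.843 mg/L

k = ln2 / t½ = 0.693147 / 36.1 = 0.01920 h⁻¹
e^(−kτ) = e^(−0.01920 × 85.5) = 0.1937
Accumulation ratio R = 1 / (1 − e^(−kτ)) = 1 / (1 − 0.1937) = 1.240
Steady-state trough = C₀ × R × e^(−kτ) = 3.51 × 1.240 × 0.1937 = 0.8431 mg/L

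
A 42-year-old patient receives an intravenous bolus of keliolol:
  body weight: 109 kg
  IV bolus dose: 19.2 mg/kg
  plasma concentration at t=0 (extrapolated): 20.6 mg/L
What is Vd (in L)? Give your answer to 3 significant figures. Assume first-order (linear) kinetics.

Dose = 19.2 × 109 = 2093 mg
Vd = Dose / C₀ = 2093 / 20.6 = 101.6 L

102 L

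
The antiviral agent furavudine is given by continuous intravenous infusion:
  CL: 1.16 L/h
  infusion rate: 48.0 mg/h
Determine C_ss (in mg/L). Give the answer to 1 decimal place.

At steady state Css = R₀ / CL = 48.0 / 1.160 = 41.38 mg/L

41.4 mg/L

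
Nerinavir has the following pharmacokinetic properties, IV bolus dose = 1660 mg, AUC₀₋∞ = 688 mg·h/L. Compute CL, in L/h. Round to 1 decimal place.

CL = Dose / AUC = 1660 / 688 = 2.413 L/h

2.4 L/h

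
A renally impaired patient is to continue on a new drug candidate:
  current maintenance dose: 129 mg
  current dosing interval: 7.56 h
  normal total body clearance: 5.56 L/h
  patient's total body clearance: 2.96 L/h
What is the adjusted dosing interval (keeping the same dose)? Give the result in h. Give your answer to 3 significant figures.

14.2 h

To keep the same average steady-state level, dosing rate must scale with clearance.
CL ratio = 2.96 / 5.56 = 0.5324
New interval (same dose) = 7.56 / 0.5324 = 14.20 h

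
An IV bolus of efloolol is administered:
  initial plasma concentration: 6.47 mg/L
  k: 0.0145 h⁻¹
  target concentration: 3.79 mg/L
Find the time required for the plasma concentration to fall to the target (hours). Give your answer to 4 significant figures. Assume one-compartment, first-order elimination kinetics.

36.88 h

t = ln(C₀ / C) / k = ln(6.470 / 3.79) / 0.01450
  = ln(1.707) / 0.01450 = 0.5347 / 0.01450 = 36.88 h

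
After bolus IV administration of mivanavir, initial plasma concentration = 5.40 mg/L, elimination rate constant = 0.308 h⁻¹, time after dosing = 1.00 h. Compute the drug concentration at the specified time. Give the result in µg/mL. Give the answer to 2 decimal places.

3.97 µg/mL

C = C₀ · e^(−k·t) = 5.400 × e^(−0.3080 × 1.00)
  = 5.400 × 0.7349 = 3.968 mg/L
(3.968 mg/L = 3.968 µg/mL)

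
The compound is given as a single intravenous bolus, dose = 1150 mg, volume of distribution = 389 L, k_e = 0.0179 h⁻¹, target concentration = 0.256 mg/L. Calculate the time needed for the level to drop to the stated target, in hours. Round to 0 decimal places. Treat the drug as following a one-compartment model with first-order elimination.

137 h

C₀ = Dose / Vd = 1150 / 389 = 2.956 mg/L
t = ln(C₀ / C) / k = ln(2.956 / 0.256) / 0.01790
  = ln(11.55) / 0.01790 = 2.447 / 0.01790 = 136.7 h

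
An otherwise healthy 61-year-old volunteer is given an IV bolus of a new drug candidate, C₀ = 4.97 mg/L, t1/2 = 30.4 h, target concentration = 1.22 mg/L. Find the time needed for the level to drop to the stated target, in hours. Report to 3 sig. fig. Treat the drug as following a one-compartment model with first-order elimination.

k = ln2 / t½ = 0.693147 / 30.4 = 0.02280 h⁻¹
t = ln(C₀ / C) / k = ln(4.970 / 1.22) / 0.02280
  = ln(4.074) / 0.02280 = 1.405 / 0.02280 = 61.62 h

61.6 h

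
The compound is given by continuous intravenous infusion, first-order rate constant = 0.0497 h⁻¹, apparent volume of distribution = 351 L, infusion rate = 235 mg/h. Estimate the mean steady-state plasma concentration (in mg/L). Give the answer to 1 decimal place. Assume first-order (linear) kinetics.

13.5 mg/L

CL = k × Vd = 0.04970 × 351 = 17.44 L/h
At steady state Css = R₀ / CL = 235 / 17.44 = 13.47 mg/L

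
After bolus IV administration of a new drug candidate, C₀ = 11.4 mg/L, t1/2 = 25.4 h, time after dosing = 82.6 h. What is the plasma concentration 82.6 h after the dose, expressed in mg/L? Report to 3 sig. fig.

1.20 mg/L

k = ln2 / t½ = 0.693147 / 25.4 = 0.02729 h⁻¹
C = C₀ · e^(−k·t) = 11.40 × e^(−0.02729 × 82.6)
  = 11.40 × 0.1050 = 1.197 mg/L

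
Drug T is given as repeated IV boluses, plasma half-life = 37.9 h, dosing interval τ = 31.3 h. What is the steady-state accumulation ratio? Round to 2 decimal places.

k = ln2 / t½ = 0.693147 / 37.9 = 0.01829 h⁻¹
e^(−kτ) = e^(−0.01829 × 31.3) = 0.5641
Accumulation ratio R = 1 / (1 − e^(−kτ)) = 1 / (1 − 0.5641) = 2.294

2.29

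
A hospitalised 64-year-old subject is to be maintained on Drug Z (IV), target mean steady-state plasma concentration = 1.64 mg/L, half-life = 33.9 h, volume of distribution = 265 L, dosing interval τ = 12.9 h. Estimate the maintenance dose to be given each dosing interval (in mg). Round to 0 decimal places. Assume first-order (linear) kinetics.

k = ln2 / t½ = 0.693147 / 33.9 = 0.02045 h⁻¹
CL = k × Vd = 0.02045 × 265 = 5.419 L/h
At steady state, Dose/τ = Css × CL.
Dose = Css × CL × τ = 1.64 × 5.419 × 12.9 = 114.6 mg

115 mg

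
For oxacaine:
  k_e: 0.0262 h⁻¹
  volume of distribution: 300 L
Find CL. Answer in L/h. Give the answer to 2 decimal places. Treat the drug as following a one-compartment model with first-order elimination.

7.86 L/h

CL = k × Vd = 0.0262 × 300 = 7.860 L/h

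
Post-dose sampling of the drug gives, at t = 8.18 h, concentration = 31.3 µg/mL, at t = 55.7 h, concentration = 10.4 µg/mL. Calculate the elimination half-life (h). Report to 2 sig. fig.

30 h

k = ln(C₁/C₂) / (t₂ − t₁) = ln(31.3/10.4) / (55.7 − 8.18)
  = 1.102 / 47.52 = 0.02319 h⁻¹
t½ = ln2 / k = 0.693147 / 0.02319 = 29.89 h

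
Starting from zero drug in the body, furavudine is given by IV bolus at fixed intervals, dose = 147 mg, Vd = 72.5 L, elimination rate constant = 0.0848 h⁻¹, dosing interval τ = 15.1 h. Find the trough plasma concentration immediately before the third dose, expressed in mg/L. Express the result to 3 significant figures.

C₀ per dose = Dose / Vd = 147 / 72.5 = 2.028 mg/L
Fraction remaining after one interval: r = e^(−kτ) = e^(−0.08480 × 15.1) = 0.2779
Before dose 3, 2 doses have been given (aged 1τ, 2τ).
C_trough = C₀ × (r + r²) = 2.028 × (0.2779 + 0.07723) = 0.7202 mg/L

0.720 mg/L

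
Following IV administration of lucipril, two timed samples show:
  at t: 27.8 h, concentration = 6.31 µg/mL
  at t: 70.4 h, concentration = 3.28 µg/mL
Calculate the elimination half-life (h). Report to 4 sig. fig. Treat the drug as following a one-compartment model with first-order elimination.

45.13 h

k = ln(C₁/C₂) / (t₂ − t₁) = ln(6.31/3.28) / (70.4 − 27.8)
  = 0.6543 / 42.60 = 0.01536 h⁻¹
t½ = ln2 / k = 0.693147 / 0.01536 = 45.13 h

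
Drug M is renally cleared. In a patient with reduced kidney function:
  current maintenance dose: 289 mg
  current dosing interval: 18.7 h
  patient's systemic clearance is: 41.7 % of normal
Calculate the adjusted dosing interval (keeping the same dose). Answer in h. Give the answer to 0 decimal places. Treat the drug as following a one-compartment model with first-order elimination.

To keep the same average steady-state level, dosing rate must scale with clearance.
CL ratio = 41.7 / 100 = 0.4170
New interval (same dose) = 18.7 / 0.4170 = 44.84 h

45 h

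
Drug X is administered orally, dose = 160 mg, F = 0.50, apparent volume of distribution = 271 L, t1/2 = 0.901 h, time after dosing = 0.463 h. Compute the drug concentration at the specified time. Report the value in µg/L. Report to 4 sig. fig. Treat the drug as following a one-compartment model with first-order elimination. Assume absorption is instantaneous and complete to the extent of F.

Amount reaching circulation = F × Dose = 0.50 × 160.0 = 80.00 mg
C₀ = F·Dose / Vd = 80.00 / 271 = 0.2952 mg/L
k = ln2 / t½ = 0.693147 / 0.901 = 0.7693 h⁻¹
C = C₀ · e^(−k·t) = 0.2952 × e^(−0.7693 × 0.463)
  = 0.2952 × 0.7003 = 0.2067 mg/L
Convert: 0.2067 mg/L × 1000 = 206.7 µg/L

206.7 µg/L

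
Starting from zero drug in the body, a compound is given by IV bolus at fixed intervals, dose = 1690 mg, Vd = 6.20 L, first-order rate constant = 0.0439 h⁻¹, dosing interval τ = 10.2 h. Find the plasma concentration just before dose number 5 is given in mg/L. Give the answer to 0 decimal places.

C₀ per dose = Dose / Vd = 1690 / 6.20 = 272.6 mg/L
Fraction remaining after one interval: r = e^(−kτ) = e^(−0.04390 × 10.2) = 0.6390
Before dose 5, 4 doses have been given (aged 1τ, 2τ, 3τ, 4τ).
C_trough = C₀ × (r + r² + … + r^4) = C₀ × r(1−r^4)/(1−r)
        = 272.6 × 0.6390 × (1 − 0.1667) / (1 − 0.6390) = 402.1 mg/L

402 mg/L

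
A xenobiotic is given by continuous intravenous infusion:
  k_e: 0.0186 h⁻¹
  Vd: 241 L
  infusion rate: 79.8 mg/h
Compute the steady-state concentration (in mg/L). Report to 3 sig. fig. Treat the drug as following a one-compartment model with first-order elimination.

CL = k × Vd = 0.01860 × 241 = 4.483 L/h
At steady state Css = R₀ / CL = 79.8 / 4.483 = 17.80 mg/L

17.8 mg/L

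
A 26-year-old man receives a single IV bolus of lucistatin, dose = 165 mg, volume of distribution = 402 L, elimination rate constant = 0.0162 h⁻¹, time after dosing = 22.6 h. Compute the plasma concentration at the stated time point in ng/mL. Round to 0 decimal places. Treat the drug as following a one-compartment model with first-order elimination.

285 ng/mL

C₀ = Dose / Vd = 165.0 / 402 = 0.4104 mg/L
C = C₀ · e^(−k·t) = 0.4104 × e^(−0.01620 × 22.6)
  = 0.4104 × 0.6934 = 0.2846 mg/L
Convert: 0.2846 mg/L × 1000 = 284.6 ng/mL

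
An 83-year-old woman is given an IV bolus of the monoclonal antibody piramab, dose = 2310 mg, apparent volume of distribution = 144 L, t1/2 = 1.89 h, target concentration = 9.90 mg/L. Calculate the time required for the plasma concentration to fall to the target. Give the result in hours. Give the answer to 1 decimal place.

1.3 h

C₀ = Dose / Vd = 2310 / 144 = 16.04 mg/L
k = ln2 / t½ = 0.693147 / 1.89 = 0.3667 h⁻¹
t = ln(C₀ / C) / k = ln(16.04 / 9.90) / 0.3667
  = ln(1.620) / 0.3667 = 0.4824 / 0.3667 = 1.316 h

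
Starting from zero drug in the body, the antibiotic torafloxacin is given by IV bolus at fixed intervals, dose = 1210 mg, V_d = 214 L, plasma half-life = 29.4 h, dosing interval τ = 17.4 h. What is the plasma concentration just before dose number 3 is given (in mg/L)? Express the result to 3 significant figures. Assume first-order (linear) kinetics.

6.24 mg/L

C₀ per dose = Dose / Vd = 1210 / 214 = 5.654 mg/L
k = ln2 / t½ = 0.693147 / 29.4 = 0.02358 h⁻¹
Fraction remaining after one interval: r = e^(−kτ) = e^(−0.02358 × 17.4) = 0.6635
Before dose 3, 2 doses have been given (aged 1τ, 2τ).
C_trough = C₀ × (r + r²) = 5.654 × (0.6635 + 0.4402) = 6.240 mg/L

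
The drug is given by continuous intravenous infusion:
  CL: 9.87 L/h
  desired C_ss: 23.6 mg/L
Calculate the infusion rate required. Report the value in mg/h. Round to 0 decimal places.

At steady state, infusion rate R₀ = Css × CL = 23.6 × 9.870 = 232.9 mg/h

233 mg/h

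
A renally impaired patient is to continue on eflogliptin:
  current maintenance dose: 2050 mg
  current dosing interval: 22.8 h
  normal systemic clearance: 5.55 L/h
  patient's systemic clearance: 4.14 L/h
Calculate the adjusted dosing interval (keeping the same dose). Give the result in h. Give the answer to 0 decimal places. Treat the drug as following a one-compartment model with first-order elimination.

31 h

To keep the same average steady-state level, dosing rate must scale with clearance.
CL ratio = 4.14 / 5.55 = 0.7459
New interval (same dose) = 22.8 / 0.7459 = 30.57 h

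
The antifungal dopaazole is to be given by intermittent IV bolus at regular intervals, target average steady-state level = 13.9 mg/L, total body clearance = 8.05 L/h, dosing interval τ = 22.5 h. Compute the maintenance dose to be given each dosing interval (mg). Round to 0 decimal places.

2518 mg

At steady state, Dose/τ = Css × CL.
Dose = Css × CL × τ = 13.9 × 8.050 × 22.5 = 2518 mg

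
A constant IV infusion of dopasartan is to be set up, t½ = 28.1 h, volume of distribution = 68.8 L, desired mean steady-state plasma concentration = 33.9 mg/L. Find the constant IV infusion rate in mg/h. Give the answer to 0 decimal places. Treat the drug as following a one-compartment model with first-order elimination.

58 mg/h

k = ln2 / t½ = 0.693147 / 28.1 = 0.02467 h⁻¹
CL = k × Vd = 0.02467 × 68.8 = 1.697 L/h
At steady state, infusion rate R₀ = Css × CL = 33.9 × 1.697 = 57.53 mg/h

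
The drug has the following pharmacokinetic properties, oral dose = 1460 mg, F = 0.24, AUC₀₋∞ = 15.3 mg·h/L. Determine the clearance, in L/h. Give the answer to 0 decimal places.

23 L/h

CL = F·Dose / AUC = 0.24 × 1460 / 15.3 = 22.90 L/h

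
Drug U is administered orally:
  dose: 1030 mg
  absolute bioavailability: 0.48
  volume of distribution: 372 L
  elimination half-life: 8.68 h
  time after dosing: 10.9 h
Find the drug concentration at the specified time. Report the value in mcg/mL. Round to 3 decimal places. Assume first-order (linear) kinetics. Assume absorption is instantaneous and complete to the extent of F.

Amount reaching circulation = F × Dose = 0.48 × 1030 = 494.4 mg
C₀ = F·Dose / Vd = 494.4 / 372 = 1.329 mg/L
k = ln2 / t½ = 0.693147 / 8.68 = 0.07986 h⁻¹
C = C₀ · e^(−k·t) = 1.329 × e^(−0.07986 × 10.9)
  = 1.329 × 0.4188 = 0.5566 mg/L
(0.5566 mg/L = 0.5566 mcg/mL)

0.557 mcg/mL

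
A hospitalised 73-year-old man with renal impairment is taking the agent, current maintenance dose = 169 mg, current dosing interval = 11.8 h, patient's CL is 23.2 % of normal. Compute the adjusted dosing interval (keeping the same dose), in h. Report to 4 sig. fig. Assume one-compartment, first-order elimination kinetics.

To keep the same average steady-state level, dosing rate must scale with clearance.
CL ratio = 23.2 / 100 = 0.2320
New interval (same dose) = 11.8 / 0.2320 = 50.86 h

50.86 h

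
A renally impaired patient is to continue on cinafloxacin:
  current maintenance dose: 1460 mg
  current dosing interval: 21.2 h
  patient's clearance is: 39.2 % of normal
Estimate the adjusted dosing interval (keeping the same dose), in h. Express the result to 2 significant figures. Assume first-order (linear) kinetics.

To keep the same average steady-state level, dosing rate must scale with clearance.
CL ratio = 39.2 / 100 = 0.3920
New interval (same dose) = 21.2 / 0.3920 = 54.08 h

54 h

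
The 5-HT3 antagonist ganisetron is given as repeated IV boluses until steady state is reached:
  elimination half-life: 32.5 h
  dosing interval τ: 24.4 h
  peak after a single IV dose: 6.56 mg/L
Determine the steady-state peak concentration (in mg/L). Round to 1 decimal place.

16.2 mg/L

k = ln2 / t½ = 0.693147 / 32.5 = 0.02133 h⁻¹
e^(−kτ) = e^(−0.02133 × 24.4) = 0.5943
Accumulation ratio R = 1 / (1 − e^(−kτ)) = 1 / (1 − 0.5943) = 2.465
Steady-state peak = C₀ × R = 6.56 × 2.465 = 16.17 mg/L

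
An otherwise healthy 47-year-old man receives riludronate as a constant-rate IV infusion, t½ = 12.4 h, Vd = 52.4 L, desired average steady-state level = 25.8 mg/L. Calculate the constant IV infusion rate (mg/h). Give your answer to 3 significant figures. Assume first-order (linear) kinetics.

k = ln2 / t½ = 0.693147 / 12.4 = 0.05590 h⁻¹
CL = k × Vd = 0.05590 × 52.4 = 2.929 L/h
At steady state, infusion rate R₀ = Css × CL = 25.8 × 2.929 = 75.57 mg/h

75.6 mg/h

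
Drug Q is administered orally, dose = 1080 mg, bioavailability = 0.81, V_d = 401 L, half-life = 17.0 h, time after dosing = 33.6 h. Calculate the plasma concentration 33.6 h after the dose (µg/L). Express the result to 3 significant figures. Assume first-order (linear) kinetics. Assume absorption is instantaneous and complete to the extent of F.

554 µg/L

Amount reaching circulation = F × Dose = 0.81 × 1080 = 874.8 mg
C₀ = F·Dose / Vd = 874.8 / 401 = 2.182 mg/L
k = ln2 / t½ = 0.693147 / 17.0 = 0.04077 h⁻¹
C = C₀ · e^(−k·t) = 2.182 × e^(−0.04077 × 33.6)
  = 2.182 × 0.2541 = 0.5544 mg/L
Convert: 0.5544 mg/L × 1000 = 554.4 µg/L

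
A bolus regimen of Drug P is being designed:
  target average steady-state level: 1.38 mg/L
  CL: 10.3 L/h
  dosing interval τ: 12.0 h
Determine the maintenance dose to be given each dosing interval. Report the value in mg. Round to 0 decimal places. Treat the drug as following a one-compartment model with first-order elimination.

171 mg

At steady state, Dose/τ = Css × CL.
Dose = Css × CL × τ = 1.38 × 10.30 × 12.0 = 170.6 mg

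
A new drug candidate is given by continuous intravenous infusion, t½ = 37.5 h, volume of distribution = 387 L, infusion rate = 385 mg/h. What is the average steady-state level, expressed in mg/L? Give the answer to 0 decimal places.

54 mg/L

k = ln2 / t½ = 0.693147 / 37.5 = 0.01848 h⁻¹
CL = k × Vd = 0.01848 × 387 = 7.152 L/h
At steady state Css = R₀ / CL = 385 / 7.152 = 53.83 mg/L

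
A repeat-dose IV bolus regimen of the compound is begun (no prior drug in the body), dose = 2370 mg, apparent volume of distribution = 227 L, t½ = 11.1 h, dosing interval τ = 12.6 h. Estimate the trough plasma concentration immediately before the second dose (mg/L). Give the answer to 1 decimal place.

4.8 mg/L

C₀ per dose = Dose / Vd = 2370 / 227 = 10.44 mg/L
k = ln2 / t½ = 0.693147 / 11.1 = 0.06245 h⁻¹
Fraction remaining after one interval: r = e^(−kτ) = e^(−0.06245 × 12.6) = 0.4553
Before dose 2, 1 dose has been given (aged 1τ).
C_trough = C₀ × r = 10.44 × 0.4553 = 4.753 mg/L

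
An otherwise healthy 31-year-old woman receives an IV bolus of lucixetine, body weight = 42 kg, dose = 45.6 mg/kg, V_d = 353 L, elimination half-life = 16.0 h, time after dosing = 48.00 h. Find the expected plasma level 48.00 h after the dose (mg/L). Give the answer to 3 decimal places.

0.678 mg/L

Total dose = 45.6 × 42 = 1915 mg
C₀ = Dose / Vd = 1915 / 353 = 5.425 mg/L
k = ln2 / t½ = 0.693147 / 16.0 = 0.04332 h⁻¹
t / t½ = 48.00 / 16.0 = 3 half-lives
C = C₀ × (1/2)^3 = 5.425 × 0.1250 = 0.6781 mg/L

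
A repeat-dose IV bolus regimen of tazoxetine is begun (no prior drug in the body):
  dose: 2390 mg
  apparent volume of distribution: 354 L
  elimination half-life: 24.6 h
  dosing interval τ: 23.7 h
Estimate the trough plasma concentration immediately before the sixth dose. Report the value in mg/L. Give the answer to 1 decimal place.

C₀ per dose = Dose / Vd = 2390 / 354 = 6.751 mg/L
k = ln2 / t½ = 0.693147 / 24.6 = 0.02818 h⁻¹
Fraction remaining after one interval: r = e^(−kτ) = e^(−0.02818 × 23.7) = 0.5128
Before dose 6, 5 doses have been given (aged 1τ, 2τ, 3τ, 4τ, 5τ).
C_trough = C₀ × (r + r² + … + r^5) = C₀ × r(1−r^5)/(1−r)
        = 6.751 × 0.5128 × (1 − 0.03546) / (1 − 0.5128) = 6.854 mg/L

6.9 mg/L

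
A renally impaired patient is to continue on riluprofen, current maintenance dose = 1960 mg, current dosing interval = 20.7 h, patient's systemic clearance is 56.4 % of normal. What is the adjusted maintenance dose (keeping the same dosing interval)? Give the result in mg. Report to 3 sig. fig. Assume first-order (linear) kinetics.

To keep the same average steady-state level, dosing rate must scale with clearance.
CL ratio = 56.4 / 100 = 0.5640
New dose (same interval) = 1960 × 0.5640 = 1105 mg

1110 mg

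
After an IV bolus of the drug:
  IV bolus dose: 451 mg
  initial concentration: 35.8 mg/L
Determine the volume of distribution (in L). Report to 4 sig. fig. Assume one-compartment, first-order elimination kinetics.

Vd = Dose / C₀ = 451.0 / 35.8 = 12.60 L

12.60 L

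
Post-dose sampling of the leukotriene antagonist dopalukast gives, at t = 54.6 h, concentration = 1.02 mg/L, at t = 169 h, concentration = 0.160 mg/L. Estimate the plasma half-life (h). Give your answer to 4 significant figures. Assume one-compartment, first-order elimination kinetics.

42.81 h

k = ln(C₁/C₂) / (t₂ − t₁) = ln(1.02/0.160) / (169 − 54.6)
  = 1.852 / 114.4 = 0.01619 h⁻¹
t½ = ln2 / k = 0.693147 / 0.01619 = 42.81 h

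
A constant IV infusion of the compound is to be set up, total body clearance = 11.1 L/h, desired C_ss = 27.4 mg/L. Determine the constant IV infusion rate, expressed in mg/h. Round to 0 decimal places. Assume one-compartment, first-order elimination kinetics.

At steady state, infusion rate R₀ = Css × CL = 27.4 × 11.10 = 304.1 mg/h

304 mg/h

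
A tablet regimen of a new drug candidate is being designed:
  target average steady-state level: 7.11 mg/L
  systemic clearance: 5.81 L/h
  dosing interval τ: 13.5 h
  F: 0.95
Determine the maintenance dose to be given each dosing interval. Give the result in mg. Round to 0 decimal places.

At steady state, F × (Dose/τ) = Css × CL.
Dose = Css × CL × τ / F = 7.11 × 5.810 × 13.5 / 0.95 = 587.0 mg

587 mg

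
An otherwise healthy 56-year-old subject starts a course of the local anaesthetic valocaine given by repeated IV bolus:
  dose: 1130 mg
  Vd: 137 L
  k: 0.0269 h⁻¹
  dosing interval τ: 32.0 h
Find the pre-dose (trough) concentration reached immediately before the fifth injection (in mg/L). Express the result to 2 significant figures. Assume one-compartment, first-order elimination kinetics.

C₀ per dose = Dose / Vd = 1130 / 137 = 8.248 mg/L
Fraction remaining after one interval: r = e^(−kτ) = e^(−0.02690 × 32.0) = 0.4228
Before dose 5, 4 doses have been given (aged 1τ, 2τ, 3τ, 4τ).
C_trough = C₀ × (r + r² + … + r^4) = C₀ × r(1−r^4)/(1−r)
        = 8.248 × 0.4228 × (1 − 0.03196) / (1 − 0.4228) = 5.849 mg/L

5.8 mg/L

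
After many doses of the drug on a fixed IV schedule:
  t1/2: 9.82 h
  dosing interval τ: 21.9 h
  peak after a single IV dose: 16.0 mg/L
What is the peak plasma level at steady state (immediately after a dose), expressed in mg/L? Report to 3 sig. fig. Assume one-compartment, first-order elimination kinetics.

k = ln2 / t½ = 0.693147 / 9.82 = 0.07059 h⁻¹
e^(−kτ) = e^(−0.07059 × 21.9) = 0.2131
Accumulation ratio R = 1 / (1 − e^(−kτ)) = 1 / (1 − 0.2131) = 1.271
Steady-state peak = C₀ × R = 16.0 × 1.271 = 20.34 mg/L

20.3 mg/L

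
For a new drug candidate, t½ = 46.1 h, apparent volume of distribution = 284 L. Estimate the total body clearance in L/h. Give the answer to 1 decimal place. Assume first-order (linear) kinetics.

k = ln2 / t½ = 0.693147 / 46.1 = 0.01504 h⁻¹
CL = k × Vd = 0.01504 × 284 = 4.271 L/h

4.3 L/h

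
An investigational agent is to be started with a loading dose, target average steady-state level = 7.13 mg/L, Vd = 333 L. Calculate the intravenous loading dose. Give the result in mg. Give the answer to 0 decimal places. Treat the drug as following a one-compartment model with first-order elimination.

LD = Css × Vd = 7.13 × 333 = 2374 mg

2374 mg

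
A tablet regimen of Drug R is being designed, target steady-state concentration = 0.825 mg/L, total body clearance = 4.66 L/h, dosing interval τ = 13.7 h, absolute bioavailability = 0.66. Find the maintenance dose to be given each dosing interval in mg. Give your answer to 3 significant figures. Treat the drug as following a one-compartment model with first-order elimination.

At steady state, F × (Dose/τ) = Css × CL.
Dose = Css × CL × τ / F = 0.825 × 4.660 × 13.7 / 0.66 = 79.80 mg

79.8 mg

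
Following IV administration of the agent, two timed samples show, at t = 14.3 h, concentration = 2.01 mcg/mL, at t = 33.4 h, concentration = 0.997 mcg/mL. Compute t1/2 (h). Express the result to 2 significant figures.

k = ln(C₁/C₂) / (t₂ − t₁) = ln(2.01/0.997) / (33.4 − 14.3)
  = 0.7011 / 19.10 = 0.03671 h⁻¹
t½ = ln2 / k = 0.693147 / 0.03671 = 18.88 h

19 h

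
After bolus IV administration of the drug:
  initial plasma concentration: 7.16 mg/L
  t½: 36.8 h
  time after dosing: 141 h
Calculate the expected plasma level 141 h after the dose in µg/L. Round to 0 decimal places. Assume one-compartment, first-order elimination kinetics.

k = ln2 / t½ = 0.693147 / 36.8 = 0.01884 h⁻¹
C = C₀ · e^(−k·t) = 7.160 × e^(−0.01884 × 141)
  = 7.160 × 0.07020 = 0.5026 mg/L
Convert: 0.5026 mg/L × 1000 = 502.6 µg/L

503 µg/L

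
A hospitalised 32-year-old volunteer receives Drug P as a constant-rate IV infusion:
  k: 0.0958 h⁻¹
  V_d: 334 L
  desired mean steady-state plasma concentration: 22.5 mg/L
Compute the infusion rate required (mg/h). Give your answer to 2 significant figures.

CL = k × Vd = 0.09580 × 334 = 32.00 L/h
At steady state, infusion rate R₀ = Css × CL = 22.5 × 32.00 = 720.0 mg/h

720 mg/h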